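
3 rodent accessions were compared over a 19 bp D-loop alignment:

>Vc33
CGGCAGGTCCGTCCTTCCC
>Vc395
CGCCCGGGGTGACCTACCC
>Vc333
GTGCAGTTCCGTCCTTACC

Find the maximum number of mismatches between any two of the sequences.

11

Pairwise Hamming distances:
  Vc33 vs Vc395: 7
  Vc33 vs Vc333: 4
  Vc395 vs Vc333: 11
The largest is 11, between Vc395 and Vc333.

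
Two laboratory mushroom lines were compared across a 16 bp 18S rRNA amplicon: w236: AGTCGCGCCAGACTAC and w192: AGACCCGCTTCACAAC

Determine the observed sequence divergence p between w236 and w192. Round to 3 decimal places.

0.375

The sequences differ at positions 3 (T/A), 5 (G/C), 9 (C/T), 10 (A/T), 11 (G/C), 14 (T/A).
There are 6 differences over 16 sites, so p = 6/16 = 0.375.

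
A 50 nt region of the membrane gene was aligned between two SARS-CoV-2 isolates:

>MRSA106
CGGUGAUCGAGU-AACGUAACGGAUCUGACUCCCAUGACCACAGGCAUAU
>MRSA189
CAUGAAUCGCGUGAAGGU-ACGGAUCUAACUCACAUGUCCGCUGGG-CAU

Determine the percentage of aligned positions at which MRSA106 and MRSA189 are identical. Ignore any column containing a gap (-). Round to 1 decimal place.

72.3%

Excluding the 3 gap columns leaves 47 comparable sites.
The sequences differ at positions 2 (G/A), 3 (G/U), 4 (U/G), 5 (G/A), 10 (A/C), 16 (C/G), 28 (G/A), 33 (C/A), 38 (A/U), 41 (A/G), 43 (A/U), 46 (C/G), 48 (U/C).
34 of the 47 comparable sites match, so the percent identity is 34/47 × 100 = 72.3%.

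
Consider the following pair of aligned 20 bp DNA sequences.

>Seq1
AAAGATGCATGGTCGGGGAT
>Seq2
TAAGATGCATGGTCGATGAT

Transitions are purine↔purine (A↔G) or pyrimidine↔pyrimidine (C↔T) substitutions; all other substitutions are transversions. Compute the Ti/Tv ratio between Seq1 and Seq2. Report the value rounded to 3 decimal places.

0.500

The sequences differ at positions 1 (A/T, transversion), 16 (G/A, transition), 17 (G/T, transversion).
Of the 3 differences, 1 transition and 2 transversions, so Ti/Tv = 1/2 = 0.500.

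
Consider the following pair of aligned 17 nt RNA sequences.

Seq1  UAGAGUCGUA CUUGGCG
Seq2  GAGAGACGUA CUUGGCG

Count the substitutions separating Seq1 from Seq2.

2

Mismatches occur at site 1 (U↔G), site 6 (U↔A).
That gives 2 mismatches out of 17 aligned sites, so the Hamming distance is 2.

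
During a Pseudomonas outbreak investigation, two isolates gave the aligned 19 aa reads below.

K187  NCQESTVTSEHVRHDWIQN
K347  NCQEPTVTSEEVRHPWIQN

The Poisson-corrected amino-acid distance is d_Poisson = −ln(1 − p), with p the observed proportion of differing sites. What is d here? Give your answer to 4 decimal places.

Mismatches occur at site 5 (S→P), site 11 (H→E), site 15 (D→P).
p = 3/19 = 0.157895.
d = −ln(1 − 0.157895) = −ln(0.842105) = 0.1719.

0.1719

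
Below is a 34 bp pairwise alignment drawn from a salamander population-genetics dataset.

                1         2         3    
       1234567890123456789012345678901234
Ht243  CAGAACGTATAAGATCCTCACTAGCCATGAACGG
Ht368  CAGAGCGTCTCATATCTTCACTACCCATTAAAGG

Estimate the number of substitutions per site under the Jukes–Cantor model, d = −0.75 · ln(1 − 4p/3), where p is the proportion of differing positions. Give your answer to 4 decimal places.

0.2824

Mismatches occur at site 5 (A→G), site 9 (A→C), site 11 (A→C), site 13 (G→T), site 17 (C→T), site 24 (G→C), site 29 (G→T), site 32 (C→A).
p = 8/34 = 0.235294.
d = −0.75 · ln(1 − (4/3)·0.235294) = −0.75 · ln(0.686275) = −0.75 · (-0.376477) = 0.2824.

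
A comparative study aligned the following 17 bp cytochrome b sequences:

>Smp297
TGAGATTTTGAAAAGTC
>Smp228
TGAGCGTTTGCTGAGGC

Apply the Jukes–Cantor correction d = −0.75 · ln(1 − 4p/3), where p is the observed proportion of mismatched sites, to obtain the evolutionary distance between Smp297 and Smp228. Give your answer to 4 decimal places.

Differing sites — 5:A/C; 6:T/G; 11:A/C; 12:A/T; 13:A/G; 16:T/G.
p = 6/17 = 0.352941.
d = −0.75 · ln(1 − (4/3)·0.352941) = −0.75 · ln(0.529412) = −0.75 · (-0.635988) = 0.4770.

0.4770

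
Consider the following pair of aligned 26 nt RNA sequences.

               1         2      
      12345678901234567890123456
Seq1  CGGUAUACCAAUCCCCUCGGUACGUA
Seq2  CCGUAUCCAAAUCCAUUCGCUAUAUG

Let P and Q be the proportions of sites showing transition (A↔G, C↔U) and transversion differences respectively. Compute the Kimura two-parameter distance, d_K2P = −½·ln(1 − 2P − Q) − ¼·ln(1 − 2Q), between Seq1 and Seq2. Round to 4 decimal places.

Mismatches occur at site 2 (G/C, transversion), site 7 (A/C, transversion), site 9 (C/A, transversion), site 15 (C/A, transversion), site 16 (C/U, transition), site 20 (G/C, transversion), site 23 (C/U, transition), site 24 (G/A, transition), site 26 (A/G, transition).
Of the 9 differences, 4 transitions and 5 transversions over 26 sites: P = 4/26 = 0.153846, Q = 5/26 = 0.192308.
d = −0.5·ln(0.500000) − 0.25·ln(0.615384) = −0.5·(-0.693147) − 0.25·(-0.485509) = 0.4680.

0.4680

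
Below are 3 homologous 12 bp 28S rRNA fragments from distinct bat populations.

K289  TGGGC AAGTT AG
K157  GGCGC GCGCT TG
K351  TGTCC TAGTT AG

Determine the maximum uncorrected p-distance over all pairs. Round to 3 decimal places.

0.583

Pairwise Hamming distances:
  K289 vs K157: 6
  K289 vs K351: 3
  K157 vs K351: 7
The largest is 7 mismatches, between K157 and K351; p = 7/12 = 0.583.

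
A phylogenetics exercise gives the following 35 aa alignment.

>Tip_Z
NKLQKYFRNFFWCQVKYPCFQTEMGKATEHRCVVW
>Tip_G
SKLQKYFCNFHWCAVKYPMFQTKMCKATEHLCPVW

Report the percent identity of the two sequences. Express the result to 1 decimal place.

74.3%

The sequences differ at positions 1 (N/S), 8 (R/C), 11 (F/H), 14 (Q/A), 19 (C/M), 23 (E/K), 25 (G/C), 31 (R/L), 33 (V/P).
26 of the 35 sites match, so the percent identity is 26/35 × 100 = 74.3%.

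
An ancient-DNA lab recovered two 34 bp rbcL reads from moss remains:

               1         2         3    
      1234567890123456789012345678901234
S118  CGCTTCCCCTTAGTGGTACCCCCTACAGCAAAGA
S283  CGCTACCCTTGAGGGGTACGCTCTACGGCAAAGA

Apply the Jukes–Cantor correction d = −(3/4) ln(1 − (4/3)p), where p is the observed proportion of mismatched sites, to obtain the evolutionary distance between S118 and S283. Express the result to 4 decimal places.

0.2407

Mismatches occur at site 5 (T↔A), site 9 (C↔T), site 11 (T↔G), site 14 (T↔G), site 20 (C↔G), site 22 (C↔T), site 27 (A↔G).
p = 7/34 = 0.205882.
d = −0.75 · ln(1 − (4/3)·0.205882) = −0.75 · ln(0.725491) = −0.75 · (-0.320907) = 0.2407.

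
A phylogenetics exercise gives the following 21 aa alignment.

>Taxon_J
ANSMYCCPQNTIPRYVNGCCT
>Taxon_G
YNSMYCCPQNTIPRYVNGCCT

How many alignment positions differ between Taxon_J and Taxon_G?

The sequences differ at position 1 (A/Y).
That gives 1 mismatch out of 21 aligned sites, so the Hamming distance is 1.

1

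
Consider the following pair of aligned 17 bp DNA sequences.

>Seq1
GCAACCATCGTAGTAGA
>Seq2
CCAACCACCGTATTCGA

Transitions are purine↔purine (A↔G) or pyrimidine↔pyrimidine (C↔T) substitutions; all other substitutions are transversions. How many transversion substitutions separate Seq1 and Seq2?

Mismatches occur at site 1 (G/C, transversion), site 8 (T/C, transition), site 13 (G/T, transversion), site 15 (A/C, transversion).
Of the 4 differences, 1 transition and 3 transversions, so the answer is 3.

3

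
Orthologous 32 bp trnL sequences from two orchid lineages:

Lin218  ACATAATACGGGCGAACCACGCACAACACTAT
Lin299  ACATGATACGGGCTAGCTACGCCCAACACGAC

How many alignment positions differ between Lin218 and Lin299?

Differing sites — 5:A/G; 14:G/T; 16:A/G; 18:C/T; 23:A/C; 30:T/G; 32:T/C.
That gives 7 mismatches out of 32 aligned sites, so the Hamming distance is 7.

7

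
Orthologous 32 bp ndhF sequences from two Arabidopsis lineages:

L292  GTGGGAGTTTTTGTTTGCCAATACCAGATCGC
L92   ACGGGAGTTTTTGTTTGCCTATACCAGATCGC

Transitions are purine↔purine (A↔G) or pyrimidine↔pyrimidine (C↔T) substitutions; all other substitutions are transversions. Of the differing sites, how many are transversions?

1

The sequences differ at positions 1 (G/A, transition), 2 (T/C, transition), 20 (A/T, transversion).
Of the 3 differences, 2 transitions and 1 transversion, so the answer is 1.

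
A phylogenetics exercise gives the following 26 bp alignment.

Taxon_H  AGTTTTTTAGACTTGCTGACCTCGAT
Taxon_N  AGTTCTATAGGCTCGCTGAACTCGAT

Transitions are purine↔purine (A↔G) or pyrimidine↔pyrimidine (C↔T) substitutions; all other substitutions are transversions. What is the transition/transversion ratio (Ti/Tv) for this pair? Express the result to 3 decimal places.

1.500

The sequences differ at positions 5 (T/C, transition), 7 (T/A, transversion), 11 (A/G, transition), 14 (T/C, transition), 20 (C/A, transversion).
Of the 5 differences, 3 transitions and 2 transversions, so Ti/Tv = 3/2 = 1.500.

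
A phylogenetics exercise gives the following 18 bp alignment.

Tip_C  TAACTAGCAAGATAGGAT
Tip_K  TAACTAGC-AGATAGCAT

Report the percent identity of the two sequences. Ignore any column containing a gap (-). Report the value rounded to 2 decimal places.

Excluding the 1 gap column leaves 17 comparable sites.
A single mismatch occurs at site 16 (G↔C).
16 of the 17 comparable sites match, so the percent identity is 16/17 × 100 = 94.12%.

94.12%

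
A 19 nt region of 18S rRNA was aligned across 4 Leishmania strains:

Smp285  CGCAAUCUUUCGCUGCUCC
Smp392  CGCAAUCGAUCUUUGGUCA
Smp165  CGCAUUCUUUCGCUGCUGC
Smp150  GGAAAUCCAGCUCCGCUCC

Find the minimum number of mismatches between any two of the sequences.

2

Pairwise Hamming distances:
  Smp285 vs Smp392: 6
  Smp285 vs Smp165: 2
  Smp285 vs Smp150: 7
  Smp392 vs Smp165: 8
  Smp392 vs Smp150: 8
  Smp165 vs Smp150: 9
The smallest is 2, between Smp285 and Smp165.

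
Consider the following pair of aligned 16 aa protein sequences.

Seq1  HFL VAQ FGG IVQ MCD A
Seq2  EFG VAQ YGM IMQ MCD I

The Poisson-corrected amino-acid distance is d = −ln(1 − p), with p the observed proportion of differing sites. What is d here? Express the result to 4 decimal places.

Differing sites — 1:H/E; 3:L/G; 7:F/Y; 9:G/M; 11:V/M; 16:A/I.
p = 6/16 = 0.375000.
d = −ln(1 − 0.375000) = −ln(0.625000) = 0.4700.

0.4700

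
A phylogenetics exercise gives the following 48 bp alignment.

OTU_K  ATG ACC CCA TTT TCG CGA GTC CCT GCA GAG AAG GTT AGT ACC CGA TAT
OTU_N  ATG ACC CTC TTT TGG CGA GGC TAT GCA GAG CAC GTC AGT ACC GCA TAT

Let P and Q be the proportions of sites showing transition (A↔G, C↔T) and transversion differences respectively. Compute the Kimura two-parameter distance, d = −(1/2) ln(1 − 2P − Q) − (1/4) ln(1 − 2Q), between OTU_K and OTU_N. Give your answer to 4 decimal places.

Mismatches occur at site 8 (C→T, transition), site 9 (A→C, transversion), site 14 (C→G, transversion), site 20 (T→G, transversion), site 22 (C→T, transition), site 23 (C→A, transversion), site 31 (A→C, transversion), site 33 (G→C, transversion), site 36 (T→C, transition), site 43 (C→G, transversion), site 44 (G→C, transversion).
Of the 11 differences, 3 transitions and 8 transversions over 48 sites: P = 3/48 = 0.062500, Q = 8/48 = 0.166667.
d = −0.5·ln(0.708333) − 0.25·ln(0.666666) = −0.5·(-0.344841) − 0.25·(-0.405466) = 0.2738.

0.2738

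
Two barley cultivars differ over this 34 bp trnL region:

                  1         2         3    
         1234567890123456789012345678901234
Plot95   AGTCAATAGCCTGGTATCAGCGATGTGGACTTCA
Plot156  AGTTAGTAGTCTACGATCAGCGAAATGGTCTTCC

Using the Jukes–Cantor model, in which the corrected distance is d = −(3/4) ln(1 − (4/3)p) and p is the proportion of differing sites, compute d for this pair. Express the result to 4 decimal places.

0.3734

The sequences differ at positions 4 (C/T), 6 (A/G), 10 (C/T), 13 (G/A), 14 (G/C), 15 (T/G), 24 (T/A), 25 (G/A), 29 (A/T), 34 (A/C).
p = 10/34 = 0.294118.
d = −0.75 · ln(1 − (4/3)·0.294118) = −0.75 · ln(0.607843) = −0.75 · (-0.497839) = 0.3734.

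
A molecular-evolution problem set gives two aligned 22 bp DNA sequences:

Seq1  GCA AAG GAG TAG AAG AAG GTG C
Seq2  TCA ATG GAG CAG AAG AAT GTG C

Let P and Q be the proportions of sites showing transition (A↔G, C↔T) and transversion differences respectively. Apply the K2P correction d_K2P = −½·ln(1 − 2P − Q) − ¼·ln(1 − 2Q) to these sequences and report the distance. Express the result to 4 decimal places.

Mismatches occur at site 1 (G↔T, transversion), site 5 (A↔T, transversion), site 10 (T↔C, transition), site 18 (G↔T, transversion).
Of the 4 differences, 1 transition and 3 transversions over 22 sites: P = 1/22 = 0.045455, Q = 3/22 = 0.136364.
d = −0.5·ln(0.772726) − 0.25·ln(0.727272) = −0.5·(-0.257831) − 0.25·(-0.318455) = 0.2085.

0.2085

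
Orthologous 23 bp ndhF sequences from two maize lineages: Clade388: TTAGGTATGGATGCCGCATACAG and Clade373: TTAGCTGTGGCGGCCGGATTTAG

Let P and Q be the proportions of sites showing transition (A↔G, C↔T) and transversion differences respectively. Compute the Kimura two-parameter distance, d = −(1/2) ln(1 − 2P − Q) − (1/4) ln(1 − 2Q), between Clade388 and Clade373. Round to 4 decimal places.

Mismatches occur at site 5 (G→C, transversion), site 7 (A→G, transition), site 11 (A→C, transversion), site 12 (T→G, transversion), site 17 (C→G, transversion), site 20 (A→T, transversion), site 21 (C→T, transition).
Of the 7 differences, 2 transitions and 5 transversions over 23 sites: P = 2/23 = 0.086957, Q = 5/23 = 0.217391.
d = −0.5·ln(0.608695) − 0.25·ln(0.565218) = −0.5·(-0.496438) − 0.25·(-0.570544) = 0.3909.

0.3909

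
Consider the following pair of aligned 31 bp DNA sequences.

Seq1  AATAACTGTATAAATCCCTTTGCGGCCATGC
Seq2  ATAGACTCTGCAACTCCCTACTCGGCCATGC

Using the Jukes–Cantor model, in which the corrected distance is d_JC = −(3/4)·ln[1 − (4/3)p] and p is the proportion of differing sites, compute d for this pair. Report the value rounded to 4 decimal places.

The sequences differ at positions 2 (A/T), 3 (T/A), 4 (A/G), 8 (G/C), 10 (A/G), 11 (T/C), 14 (A/C), 20 (T/A), 21 (T/C), 22 (G/T).
p = 10/31 = 0.322581.
d = −0.75 · ln(1 − (4/3)·0.322581) = −0.75 · ln(0.569892) = −0.75 · (-0.562308) = 0.4217.

0.4217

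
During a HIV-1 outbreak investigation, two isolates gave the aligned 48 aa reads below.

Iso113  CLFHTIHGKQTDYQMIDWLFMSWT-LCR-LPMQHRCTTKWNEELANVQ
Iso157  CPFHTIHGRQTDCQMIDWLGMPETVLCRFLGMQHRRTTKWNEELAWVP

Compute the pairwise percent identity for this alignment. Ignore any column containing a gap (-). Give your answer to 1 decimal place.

78.3%

Excluding the 2 gap columns leaves 46 comparable sites.
Differing sites — 2:L/P; 9:K/R; 13:Y/C; 20:F/G; 22:S/P; 23:W/E; 31:P/G; 36:C/R; 46:N/W; 48:Q/P.
36 of the 46 comparable sites match, so the percent identity is 36/46 × 100 = 78.3%.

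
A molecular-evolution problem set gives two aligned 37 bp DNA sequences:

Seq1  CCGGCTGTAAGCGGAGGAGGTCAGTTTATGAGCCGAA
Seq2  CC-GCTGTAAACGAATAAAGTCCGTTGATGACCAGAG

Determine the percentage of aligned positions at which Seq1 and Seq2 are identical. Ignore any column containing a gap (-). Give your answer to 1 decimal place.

Excluding the 1 gap column leaves 36 comparable sites.
Differing sites — 11:G/A; 14:G/A; 16:G/T; 17:G/A; 19:G/A; 23:A/C; 27:T/G; 32:G/C; 34:C/A; 37:A/G.
26 of the 36 comparable sites match, so the percent identity is 26/36 × 100 = 72.2%.

72.2%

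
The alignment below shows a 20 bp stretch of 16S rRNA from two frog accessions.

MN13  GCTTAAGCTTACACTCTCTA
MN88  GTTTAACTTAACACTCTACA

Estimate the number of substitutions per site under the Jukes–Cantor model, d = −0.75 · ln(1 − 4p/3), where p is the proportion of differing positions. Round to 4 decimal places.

Differing sites — 2:C/T; 7:G/C; 8:C/T; 10:T/A; 18:C/A; 19:T/C.
p = 6/20 = 0.300000.
d = −0.75 · ln(1 − (4/3)·0.300000) = −0.75 · ln(0.600000) = −0.75 · (-0.510826) = 0.3831.

0.3831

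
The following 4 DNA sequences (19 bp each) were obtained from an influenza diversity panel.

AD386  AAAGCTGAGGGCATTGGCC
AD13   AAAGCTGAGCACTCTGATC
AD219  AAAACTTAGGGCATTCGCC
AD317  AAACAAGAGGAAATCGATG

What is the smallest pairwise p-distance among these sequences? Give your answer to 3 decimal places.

Pairwise Hamming distances:
  AD386 vs AD13: 6
  AD386 vs AD219: 3
  AD386 vs AD317: 9
  AD13 vs AD219: 9
  AD13 vs AD317: 9
  AD219 vs AD317: 11
The smallest is 3 mismatches, between AD386 and AD219; p = 3/19 = 0.158.

0.158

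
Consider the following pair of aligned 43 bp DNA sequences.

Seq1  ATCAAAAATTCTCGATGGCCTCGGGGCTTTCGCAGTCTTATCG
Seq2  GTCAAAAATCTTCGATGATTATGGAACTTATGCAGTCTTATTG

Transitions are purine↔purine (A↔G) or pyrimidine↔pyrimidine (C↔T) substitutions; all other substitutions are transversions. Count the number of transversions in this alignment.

2

Mismatches occur at site 1 (A↔G, transition), site 10 (T↔C, transition), site 11 (C↔T, transition), site 18 (G↔A, transition), site 19 (C↔T, transition), site 20 (C↔T, transition), site 21 (T↔A, transversion), site 22 (C↔T, transition), site 25 (G↔A, transition), site 26 (G↔A, transition), site 30 (T↔A, transversion), site 31 (C↔T, transition), site 42 (C↔T, transition).
Of the 13 differences, 11 transitions and 2 transversions, so the answer is 2.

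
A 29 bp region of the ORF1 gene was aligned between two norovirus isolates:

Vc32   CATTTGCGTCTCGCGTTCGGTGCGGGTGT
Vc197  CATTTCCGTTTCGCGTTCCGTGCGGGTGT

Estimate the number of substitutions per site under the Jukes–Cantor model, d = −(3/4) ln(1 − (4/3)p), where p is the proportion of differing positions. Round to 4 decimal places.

0.1113

Mismatches occur at site 6 (G→C), site 10 (C→T), site 19 (G→C).
p = 3/29 = 0.103448.
d = −0.75 · ln(1 − (4/3)·0.103448) = −0.75 · ln(0.862069) = −0.75 · (-0.148420) = 0.1113.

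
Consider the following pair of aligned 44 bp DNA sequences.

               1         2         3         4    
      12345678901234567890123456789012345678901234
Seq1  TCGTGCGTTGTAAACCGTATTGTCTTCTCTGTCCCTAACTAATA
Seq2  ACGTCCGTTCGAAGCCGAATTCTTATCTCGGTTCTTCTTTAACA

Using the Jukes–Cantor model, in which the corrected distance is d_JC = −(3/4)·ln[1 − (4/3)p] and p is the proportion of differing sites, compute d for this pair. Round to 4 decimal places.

0.4975

Mismatches occur at site 1 (T→A), site 5 (G→C), site 10 (G→C), site 11 (T→G), site 14 (A→G), site 18 (T→A), site 22 (G→C), site 24 (C→T), site 25 (T→A), site 30 (T→G), site 33 (C→T), site 35 (C→T), site 37 (A→C), site 38 (A→T), site 39 (C→T), site 43 (T→C).
p = 16/44 = 0.363636.
d = −0.75 · ln(1 − (4/3)·0.363636) = −0.75 · ln(0.515152) = −0.75 · (-0.663293) = 0.4975.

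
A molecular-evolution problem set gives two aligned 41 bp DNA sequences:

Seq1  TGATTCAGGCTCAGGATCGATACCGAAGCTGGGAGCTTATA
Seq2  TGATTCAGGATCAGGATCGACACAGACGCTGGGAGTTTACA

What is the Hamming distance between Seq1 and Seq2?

6

Mismatches occur at site 10 (C→A), site 21 (T→C), site 24 (C→A), site 27 (A→C), site 36 (C→T), site 40 (T→C).
That gives 6 mismatches out of 41 aligned sites, so the Hamming distance is 6.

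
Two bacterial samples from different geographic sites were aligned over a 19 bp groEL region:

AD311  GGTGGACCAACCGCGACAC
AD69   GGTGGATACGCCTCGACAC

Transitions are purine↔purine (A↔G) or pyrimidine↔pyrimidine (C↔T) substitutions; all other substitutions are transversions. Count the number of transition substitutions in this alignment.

2

Mismatches occur at site 7 (C/T, transition), site 8 (C/A, transversion), site 9 (A/C, transversion), site 10 (A/G, transition), site 13 (G/T, transversion).
Of the 5 differences, 2 transitions and 3 transversions, so the answer is 2.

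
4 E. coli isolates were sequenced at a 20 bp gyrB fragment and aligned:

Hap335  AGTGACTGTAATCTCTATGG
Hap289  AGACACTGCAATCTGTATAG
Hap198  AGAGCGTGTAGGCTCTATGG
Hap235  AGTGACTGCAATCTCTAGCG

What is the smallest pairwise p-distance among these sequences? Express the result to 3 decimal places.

0.150

Pairwise Hamming distances:
  Hap335 vs Hap289: 5
  Hap335 vs Hap198: 5
  Hap335 vs Hap235: 3
  Hap289 vs Hap198: 8
  Hap289 vs Hap235: 5
  Hap198 vs Hap235: 8
The smallest is 3 mismatches, between Hap335 and Hap235; p = 3/20 = 0.150.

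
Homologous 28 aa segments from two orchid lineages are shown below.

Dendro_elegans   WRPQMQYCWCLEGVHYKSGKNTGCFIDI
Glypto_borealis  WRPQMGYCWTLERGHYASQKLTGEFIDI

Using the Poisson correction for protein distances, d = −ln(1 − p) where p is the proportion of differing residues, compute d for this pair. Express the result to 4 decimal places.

0.3365

Mismatches occur at site 6 (Q↔G), site 10 (C↔T), site 13 (G↔R), site 14 (V↔G), site 17 (K↔A), site 19 (G↔Q), site 21 (N↔L), site 24 (C↔E).
p = 8/28 = 0.285714.
d = −ln(1 − 0.285714) = −ln(0.714286) = 0.3365.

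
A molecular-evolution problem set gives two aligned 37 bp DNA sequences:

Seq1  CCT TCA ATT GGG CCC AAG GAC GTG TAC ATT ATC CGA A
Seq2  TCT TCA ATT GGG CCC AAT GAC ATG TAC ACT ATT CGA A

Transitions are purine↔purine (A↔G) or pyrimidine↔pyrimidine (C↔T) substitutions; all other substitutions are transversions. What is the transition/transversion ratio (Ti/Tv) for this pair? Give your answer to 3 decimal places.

4.000

The sequences differ at positions 1 (C/T, transition), 18 (G/T, transversion), 22 (G/A, transition), 29 (T/C, transition), 33 (C/T, transition).
Of the 5 differences, 4 transitions and 1 transversion, so Ti/Tv = 4/1 = 4.000.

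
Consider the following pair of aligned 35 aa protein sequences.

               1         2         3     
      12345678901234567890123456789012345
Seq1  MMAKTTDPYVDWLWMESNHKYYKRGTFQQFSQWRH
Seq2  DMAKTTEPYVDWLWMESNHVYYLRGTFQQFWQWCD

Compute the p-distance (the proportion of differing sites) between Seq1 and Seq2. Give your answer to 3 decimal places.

Differing sites — 1:M/D; 7:D/E; 20:K/V; 23:K/L; 31:S/W; 34:R/C; 35:H/D.
There are 7 differences over 35 sites, so p = 7/35 = 0.200.

0.200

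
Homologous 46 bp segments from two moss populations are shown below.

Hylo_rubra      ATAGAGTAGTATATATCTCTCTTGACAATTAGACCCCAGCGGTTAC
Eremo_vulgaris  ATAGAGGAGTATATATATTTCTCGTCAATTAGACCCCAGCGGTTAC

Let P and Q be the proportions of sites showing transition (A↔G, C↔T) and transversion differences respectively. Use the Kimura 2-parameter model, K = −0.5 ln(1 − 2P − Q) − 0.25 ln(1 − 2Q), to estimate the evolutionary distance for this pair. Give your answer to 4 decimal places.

0.1175

Mismatches occur at site 7 (T/G, transversion), site 17 (C/A, transversion), site 19 (C/T, transition), site 23 (T/C, transition), site 25 (A/T, transversion).
Of the 5 differences, 2 transitions and 3 transversions over 46 sites: P = 2/46 = 0.043478, Q = 3/46 = 0.065217.
d = −0.5·ln(0.847827) − 0.25·ln(0.869566) = −0.5·(-0.165079) − 0.25·(-0.139761) = 0.1175.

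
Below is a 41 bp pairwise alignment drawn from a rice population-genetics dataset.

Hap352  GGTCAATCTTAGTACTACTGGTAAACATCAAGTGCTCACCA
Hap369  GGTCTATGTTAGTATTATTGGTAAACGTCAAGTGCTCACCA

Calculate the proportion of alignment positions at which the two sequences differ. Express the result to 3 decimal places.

The sequences differ at positions 5 (A/T), 8 (C/G), 15 (C/T), 18 (C/T), 27 (A/G).
There are 5 differences over 41 sites, so p = 5/41 = 0.122.

0.122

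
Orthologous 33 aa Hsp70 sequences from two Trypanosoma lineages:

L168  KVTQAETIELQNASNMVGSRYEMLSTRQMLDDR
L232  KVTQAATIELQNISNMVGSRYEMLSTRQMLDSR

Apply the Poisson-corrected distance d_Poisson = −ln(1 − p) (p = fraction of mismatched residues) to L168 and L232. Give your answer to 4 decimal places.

0.0953

Mismatches occur at site 6 (E→A), site 13 (A→I), site 32 (D→S).
p = 3/33 = 0.090909.
d = −ln(1 − 0.090909) = −ln(0.909091) = 0.0953.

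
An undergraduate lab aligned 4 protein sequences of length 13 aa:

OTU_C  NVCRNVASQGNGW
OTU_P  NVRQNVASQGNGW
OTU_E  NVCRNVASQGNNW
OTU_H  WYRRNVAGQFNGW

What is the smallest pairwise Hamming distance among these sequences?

Pairwise Hamming distances:
  OTU_C vs OTU_P: 2
  OTU_C vs OTU_E: 1
  OTU_C vs OTU_H: 5
  OTU_P vs OTU_E: 3
  OTU_P vs OTU_H: 5
  OTU_E vs OTU_H: 6
The smallest is 1, between OTU_C and OTU_E.

1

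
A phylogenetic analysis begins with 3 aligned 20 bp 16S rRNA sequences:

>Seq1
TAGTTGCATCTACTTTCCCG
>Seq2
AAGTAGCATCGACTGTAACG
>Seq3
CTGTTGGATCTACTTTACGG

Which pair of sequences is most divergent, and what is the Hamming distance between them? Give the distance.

Pairwise Hamming distances:
  Seq1 vs Seq2: 6
  Seq1 vs Seq3: 5
  Seq2 vs Seq3: 8
The largest is 8, between Seq2 and Seq3.

8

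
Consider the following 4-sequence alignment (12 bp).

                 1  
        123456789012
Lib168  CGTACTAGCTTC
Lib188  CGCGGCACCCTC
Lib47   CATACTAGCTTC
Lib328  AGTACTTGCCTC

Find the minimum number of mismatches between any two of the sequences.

1

Pairwise Hamming distances:
  Lib168 vs Lib188: 6
  Lib168 vs Lib47: 1
  Lib168 vs Lib328: 3
  Lib188 vs Lib47: 7
  Lib188 vs Lib328: 7
  Lib47 vs Lib328: 4
The smallest is 1, between Lib168 and Lib47.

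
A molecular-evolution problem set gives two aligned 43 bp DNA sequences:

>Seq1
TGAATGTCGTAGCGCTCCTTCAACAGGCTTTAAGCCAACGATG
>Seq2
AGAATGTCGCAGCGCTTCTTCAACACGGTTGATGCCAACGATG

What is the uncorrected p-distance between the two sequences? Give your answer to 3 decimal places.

The sequences differ at positions 1 (T/A), 10 (T/C), 17 (C/T), 26 (G/C), 28 (C/G), 31 (T/G), 33 (A/T).
There are 7 differences over 43 sites, so p = 7/43 = 0.163.

0.163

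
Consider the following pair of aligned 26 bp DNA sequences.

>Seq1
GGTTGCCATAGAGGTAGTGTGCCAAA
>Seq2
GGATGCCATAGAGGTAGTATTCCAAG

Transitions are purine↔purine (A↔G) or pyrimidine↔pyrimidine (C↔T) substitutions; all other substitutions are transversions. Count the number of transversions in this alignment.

2

Mismatches occur at site 3 (T→A, transversion), site 19 (G→A, transition), site 21 (G→T, transversion), site 26 (A→G, transition).
Of the 4 differences, 2 transitions and 2 transversions, so the answer is 2.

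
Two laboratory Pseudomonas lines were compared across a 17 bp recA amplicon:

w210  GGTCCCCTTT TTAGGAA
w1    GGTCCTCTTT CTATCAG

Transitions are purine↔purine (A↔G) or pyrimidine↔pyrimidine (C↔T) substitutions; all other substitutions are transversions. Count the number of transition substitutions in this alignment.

3

Differing sites — 6:C/T (Ti); 11:T/C (Ti); 14:G/T (Tv); 15:G/C (Tv); 17:A/G (Ti).
Of the 5 differences, 3 transitions and 2 transversions, so the answer is 3.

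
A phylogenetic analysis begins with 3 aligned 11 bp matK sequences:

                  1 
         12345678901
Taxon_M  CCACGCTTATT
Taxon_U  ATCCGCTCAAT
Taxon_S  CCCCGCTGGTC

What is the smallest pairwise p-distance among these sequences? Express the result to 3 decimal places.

0.364

Pairwise Hamming distances:
  Taxon_M vs Taxon_U: 5
  Taxon_M vs Taxon_S: 4
  Taxon_U vs Taxon_S: 6
The smallest is 4 mismatches, between Taxon_M and Taxon_S; p = 4/11 = 0.364.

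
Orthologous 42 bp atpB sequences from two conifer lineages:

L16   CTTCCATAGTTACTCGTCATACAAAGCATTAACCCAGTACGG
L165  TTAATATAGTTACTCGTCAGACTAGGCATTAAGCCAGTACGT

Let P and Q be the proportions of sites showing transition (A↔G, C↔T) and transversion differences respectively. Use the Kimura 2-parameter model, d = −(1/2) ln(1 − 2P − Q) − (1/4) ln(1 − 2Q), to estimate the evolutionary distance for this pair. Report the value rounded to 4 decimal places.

Mismatches occur at site 1 (C/T, transition), site 3 (T/A, transversion), site 4 (C/A, transversion), site 5 (C/T, transition), site 20 (T/G, transversion), site 23 (A/T, transversion), site 25 (A/G, transition), site 33 (C/G, transversion), site 42 (G/T, transversion).
Of the 9 differences, 3 transitions and 6 transversions over 42 sites: P = 3/42 = 0.071429, Q = 6/42 = 0.142857.
d = −0.5·ln(0.714285) − 0.25·ln(0.714286) = −0.5·(-0.336473) − 0.25·(-0.336472) = 0.2524.

0.2524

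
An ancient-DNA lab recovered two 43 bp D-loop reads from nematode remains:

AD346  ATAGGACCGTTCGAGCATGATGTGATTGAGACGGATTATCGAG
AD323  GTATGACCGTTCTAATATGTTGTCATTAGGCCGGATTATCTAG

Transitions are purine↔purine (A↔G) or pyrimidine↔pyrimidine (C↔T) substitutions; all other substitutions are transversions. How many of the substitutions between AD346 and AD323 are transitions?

5

The sequences differ at positions 1 (A/G, transition), 4 (G/T, transversion), 13 (G/T, transversion), 15 (G/A, transition), 16 (C/T, transition), 20 (A/T, transversion), 24 (G/C, transversion), 28 (G/A, transition), 29 (A/G, transition), 31 (A/C, transversion), 41 (G/T, transversion).
Of the 11 differences, 5 transitions and 6 transversions, so the answer is 5.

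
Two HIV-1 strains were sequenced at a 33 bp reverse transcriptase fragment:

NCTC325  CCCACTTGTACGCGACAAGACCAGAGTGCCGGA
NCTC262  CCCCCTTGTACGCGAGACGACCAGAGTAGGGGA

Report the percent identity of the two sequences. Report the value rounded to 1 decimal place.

81.8%

Differing sites — 4:A/C; 16:C/G; 18:A/C; 28:G/A; 29:C/G; 30:C/G.
27 of the 33 sites match, so the percent identity is 27/33 × 100 = 81.8%.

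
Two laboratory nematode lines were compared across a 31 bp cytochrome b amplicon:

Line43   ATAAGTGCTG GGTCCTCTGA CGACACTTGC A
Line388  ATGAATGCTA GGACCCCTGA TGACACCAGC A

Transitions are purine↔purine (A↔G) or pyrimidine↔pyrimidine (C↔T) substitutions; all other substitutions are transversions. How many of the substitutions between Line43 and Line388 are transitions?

6

Differing sites — 3:A/G (Ti); 5:G/A (Ti); 10:G/A (Ti); 13:T/A (Tv); 16:T/C (Ti); 21:C/T (Ti); 27:T/C (Ti); 28:T/A (Tv).
Of the 8 differences, 6 transitions and 2 transversions, so the answer is 6.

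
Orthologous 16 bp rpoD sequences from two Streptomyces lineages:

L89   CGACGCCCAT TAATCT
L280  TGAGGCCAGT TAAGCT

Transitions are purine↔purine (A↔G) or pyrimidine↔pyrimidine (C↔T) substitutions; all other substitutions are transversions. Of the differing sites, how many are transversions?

Mismatches occur at site 1 (C→T, transition), site 4 (C→G, transversion), site 8 (C→A, transversion), site 9 (A→G, transition), site 14 (T→G, transversion).
Of the 5 differences, 2 transitions and 3 transversions, so the answer is 3.

3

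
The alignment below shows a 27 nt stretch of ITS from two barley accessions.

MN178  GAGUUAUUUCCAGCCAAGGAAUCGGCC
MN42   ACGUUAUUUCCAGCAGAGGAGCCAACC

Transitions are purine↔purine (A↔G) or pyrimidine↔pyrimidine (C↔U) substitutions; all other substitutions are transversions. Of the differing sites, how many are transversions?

2

Mismatches occur at site 1 (G/A, transition), site 2 (A/C, transversion), site 15 (C/A, transversion), site 16 (A/G, transition), site 21 (A/G, transition), site 22 (U/C, transition), site 24 (G/A, transition), site 25 (G/A, transition).
Of the 8 differences, 6 transitions and 2 transversions, so the answer is 2.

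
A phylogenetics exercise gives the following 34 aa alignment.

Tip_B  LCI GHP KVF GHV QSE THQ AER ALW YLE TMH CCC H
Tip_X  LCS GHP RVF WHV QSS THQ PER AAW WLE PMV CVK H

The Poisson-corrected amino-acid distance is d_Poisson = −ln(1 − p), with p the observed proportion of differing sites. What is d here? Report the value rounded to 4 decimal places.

0.3909

The sequences differ at positions 3 (I/S), 7 (K/R), 10 (G/W), 15 (E/S), 19 (A/P), 23 (L/A), 25 (Y/W), 28 (T/P), 30 (H/V), 32 (C/V), 33 (C/K).
p = 11/34 = 0.323529.
d = −ln(1 − 0.323529) = −ln(0.676471) = 0.3909.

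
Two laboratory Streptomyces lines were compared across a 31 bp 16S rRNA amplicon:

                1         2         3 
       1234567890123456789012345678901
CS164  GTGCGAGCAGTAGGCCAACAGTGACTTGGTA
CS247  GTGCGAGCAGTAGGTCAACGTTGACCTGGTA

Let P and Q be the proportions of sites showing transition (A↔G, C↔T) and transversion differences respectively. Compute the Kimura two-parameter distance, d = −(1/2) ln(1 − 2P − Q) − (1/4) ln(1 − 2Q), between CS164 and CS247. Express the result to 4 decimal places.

0.1446

The sequences differ at positions 15 (C/T, transition), 20 (A/G, transition), 21 (G/T, transversion), 26 (T/C, transition).
Of the 4 differences, 3 transitions and 1 transversion over 31 sites: P = 3/31 = 0.096774, Q = 1/31 = 0.032258.
d = −0.5·ln(0.774194) − 0.25·ln(0.935484) = −0.5·(-0.255933) − 0.25·(-0.066691) = 0.1446.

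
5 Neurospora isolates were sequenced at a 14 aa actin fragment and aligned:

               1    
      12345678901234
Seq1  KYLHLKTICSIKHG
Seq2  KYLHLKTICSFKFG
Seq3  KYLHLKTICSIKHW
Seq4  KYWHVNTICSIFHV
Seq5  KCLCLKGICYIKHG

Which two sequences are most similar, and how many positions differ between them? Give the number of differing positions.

1

Pairwise Hamming distances:
  Seq1 vs Seq2: 2
  Seq1 vs Seq3: 1
  Seq1 vs Seq4: 5
  Seq1 vs Seq5: 4
  Seq2 vs Seq3: 3
  Seq2 vs Seq4: 7
  Seq2 vs Seq5: 6
  Seq3 vs Seq4: 5
  Seq3 vs Seq5: 5
  Seq4 vs Seq5: 9
The smallest is 1, between Seq1 and Seq3.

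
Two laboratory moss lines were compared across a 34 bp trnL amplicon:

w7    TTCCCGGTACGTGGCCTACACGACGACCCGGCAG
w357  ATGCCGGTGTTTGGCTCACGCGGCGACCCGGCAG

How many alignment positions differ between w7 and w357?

The sequences differ at positions 1 (T/A), 3 (C/G), 9 (A/G), 10 (C/T), 11 (G/T), 16 (C/T), 17 (T/C), 20 (A/G), 23 (A/G).
That gives 9 mismatches out of 34 aligned sites, so the Hamming distance is 9.

9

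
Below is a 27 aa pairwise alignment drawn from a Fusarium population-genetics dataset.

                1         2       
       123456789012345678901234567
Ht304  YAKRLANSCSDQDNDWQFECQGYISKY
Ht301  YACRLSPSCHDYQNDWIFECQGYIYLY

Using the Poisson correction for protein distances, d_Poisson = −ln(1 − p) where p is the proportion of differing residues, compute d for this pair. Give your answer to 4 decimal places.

0.4055

Mismatches occur at site 3 (K→C), site 6 (A→S), site 7 (N→P), site 10 (S→H), site 12 (Q→Y), site 13 (D→Q), site 17 (Q→I), site 25 (S→Y), site 26 (K→L).
p = 9/27 = 0.333333.
d = −ln(1 − 0.333333) = −ln(0.666667) = 0.4055.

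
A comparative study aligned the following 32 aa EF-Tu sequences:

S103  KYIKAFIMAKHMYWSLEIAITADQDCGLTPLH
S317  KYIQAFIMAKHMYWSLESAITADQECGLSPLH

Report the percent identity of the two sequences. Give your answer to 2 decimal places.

87.50%

The sequences differ at positions 4 (K/Q), 18 (I/S), 25 (D/E), 29 (T/S).
28 of the 32 sites match, so the percent identity is 28/32 × 100 = 87.50%.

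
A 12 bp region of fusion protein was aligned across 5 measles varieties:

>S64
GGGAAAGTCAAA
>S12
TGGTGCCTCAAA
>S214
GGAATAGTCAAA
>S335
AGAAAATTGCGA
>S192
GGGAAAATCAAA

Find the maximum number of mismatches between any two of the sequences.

Pairwise Hamming distances:
  S64 vs S12: 5
  S64 vs S214: 2
  S64 vs S335: 6
  S64 vs S192: 1
  S12 vs S214: 6
  S12 vs S335: 9
  S12 vs S192: 5
  S214 vs S335: 6
  S214 vs S192: 3
  S335 vs S192: 6
The largest is 9, between S12 and S335.

9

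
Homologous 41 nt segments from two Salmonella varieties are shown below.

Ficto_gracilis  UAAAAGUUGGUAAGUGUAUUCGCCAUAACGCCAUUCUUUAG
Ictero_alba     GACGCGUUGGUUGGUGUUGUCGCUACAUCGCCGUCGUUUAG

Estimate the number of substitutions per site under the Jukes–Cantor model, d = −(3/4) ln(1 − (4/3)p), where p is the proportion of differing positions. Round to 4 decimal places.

Differing sites — 1:U/G; 3:A/C; 4:A/G; 5:A/C; 12:A/U; 13:A/G; 18:A/U; 19:U/G; 24:C/U; 26:U/C; 28:A/U; 33:A/G; 35:U/C; 36:C/G.
p = 14/41 = 0.341463.
d = −0.75 · ln(1 − (4/3)·0.341463) = −0.75 · ln(0.544716) = −0.75 · (-0.607491) = 0.4556.

0.4556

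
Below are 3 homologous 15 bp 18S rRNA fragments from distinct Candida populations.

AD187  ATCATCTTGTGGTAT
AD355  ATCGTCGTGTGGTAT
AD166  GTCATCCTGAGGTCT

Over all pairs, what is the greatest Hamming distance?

Pairwise Hamming distances:
  AD187 vs AD355: 2
  AD187 vs AD166: 4
  AD355 vs AD166: 5
The largest is 5, between AD355 and AD166.

5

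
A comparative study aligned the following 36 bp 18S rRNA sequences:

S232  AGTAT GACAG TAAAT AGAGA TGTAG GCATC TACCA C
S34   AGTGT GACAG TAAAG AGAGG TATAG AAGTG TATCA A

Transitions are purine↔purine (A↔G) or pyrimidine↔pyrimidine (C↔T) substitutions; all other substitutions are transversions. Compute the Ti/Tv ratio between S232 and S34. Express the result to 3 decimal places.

1.500

Mismatches occur at site 4 (A↔G, transition), site 15 (T↔G, transversion), site 20 (A↔G, transition), site 22 (G↔A, transition), site 26 (G↔A, transition), site 27 (C↔A, transversion), site 28 (A↔G, transition), site 30 (C↔G, transversion), site 33 (C↔T, transition), site 36 (C↔A, transversion).
Of the 10 differences, 6 transitions and 4 transversions, so Ti/Tv = 6/4 = 1.500.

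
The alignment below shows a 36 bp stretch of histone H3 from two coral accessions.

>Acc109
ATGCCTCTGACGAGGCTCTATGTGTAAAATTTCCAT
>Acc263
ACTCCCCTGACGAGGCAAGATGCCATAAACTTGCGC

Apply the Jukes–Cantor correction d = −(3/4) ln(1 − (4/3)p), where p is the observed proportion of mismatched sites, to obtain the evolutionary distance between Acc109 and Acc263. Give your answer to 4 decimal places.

Differing sites — 2:T/C; 3:G/T; 6:T/C; 17:T/A; 18:C/A; 19:T/G; 23:T/C; 24:G/C; 25:T/A; 26:A/T; 30:T/C; 33:C/G; 35:A/G; 36:T/C.
p = 14/36 = 0.388889.
d = −0.75 · ln(1 − (4/3)·0.388889) = −0.75 · ln(0.481481) = −0.75 · (-0.730889) = 0.5482.

0.5482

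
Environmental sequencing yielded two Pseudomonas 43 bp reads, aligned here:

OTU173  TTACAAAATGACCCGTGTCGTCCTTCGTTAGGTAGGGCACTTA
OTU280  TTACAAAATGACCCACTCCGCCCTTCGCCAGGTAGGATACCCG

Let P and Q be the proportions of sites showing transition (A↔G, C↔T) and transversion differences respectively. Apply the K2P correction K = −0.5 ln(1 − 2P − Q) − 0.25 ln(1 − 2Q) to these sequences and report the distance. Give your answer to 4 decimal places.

0.3946

Mismatches occur at site 15 (G↔A, transition), site 16 (T↔C, transition), site 17 (G↔T, transversion), site 18 (T↔C, transition), site 21 (T↔C, transition), site 28 (T↔C, transition), site 29 (T↔C, transition), site 37 (G↔A, transition), site 38 (C↔T, transition), site 41 (T↔C, transition), site 42 (T↔C, transition), site 43 (A↔G, transition).
Of the 12 differences, 11 transitions and 1 transversion over 43 sites: P = 11/43 = 0.255814, Q = 1/43 = 0.023256.
d = −0.5·ln(0.465116) − 0.25·ln(0.953488) = −0.5·(-0.765468) − 0.25·(-0.047628) = 0.3946.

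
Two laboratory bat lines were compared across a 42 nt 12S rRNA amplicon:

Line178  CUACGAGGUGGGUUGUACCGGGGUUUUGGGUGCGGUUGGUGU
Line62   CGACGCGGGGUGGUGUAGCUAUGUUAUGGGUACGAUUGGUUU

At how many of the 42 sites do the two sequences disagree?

13

Differing sites — 2:U/G; 6:A/C; 9:U/G; 11:G/U; 13:U/G; 18:C/G; 20:G/U; 21:G/A; 22:G/U; 26:U/A; 32:G/A; 35:G/A; 41:G/U.
That gives 13 mismatches out of 42 aligned sites, so the Hamming distance is 13.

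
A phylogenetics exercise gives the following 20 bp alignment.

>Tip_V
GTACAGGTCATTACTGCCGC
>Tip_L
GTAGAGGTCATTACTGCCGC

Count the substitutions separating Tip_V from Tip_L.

Differing sites — 4:C/G.
That gives 1 mismatch out of 20 aligned sites, so the Hamming distance is 1.

1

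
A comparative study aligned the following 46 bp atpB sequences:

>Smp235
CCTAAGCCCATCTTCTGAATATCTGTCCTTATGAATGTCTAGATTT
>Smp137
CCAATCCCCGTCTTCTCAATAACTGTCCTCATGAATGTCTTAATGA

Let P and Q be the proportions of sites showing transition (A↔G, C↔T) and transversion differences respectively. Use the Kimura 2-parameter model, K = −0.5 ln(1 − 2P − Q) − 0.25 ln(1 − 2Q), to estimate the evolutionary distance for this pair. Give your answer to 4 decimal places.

0.2883

Differing sites — 3:T/A (Tv); 5:A/T (Tv); 6:G/C (Tv); 10:A/G (Ti); 17:G/C (Tv); 22:T/A (Tv); 30:T/C (Ti); 41:A/T (Tv); 42:G/A (Ti); 45:T/G (Tv); 46:T/A (Tv).
Of the 11 differences, 3 transitions and 8 transversions over 46 sites: P = 3/46 = 0.065217, Q = 8/46 = 0.173913.
d = −0.5·ln(0.695653) − 0.25·ln(0.652174) = −0.5·(-0.362904) − 0.25·(-0.427444) = 0.2883.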